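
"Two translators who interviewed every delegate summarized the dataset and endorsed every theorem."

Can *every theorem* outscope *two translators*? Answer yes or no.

No

Structurally, *every theorem* is inside one conjunct of the coordinate structure (*endorsed every theorem*).
Asymmetric QR out of one conjunct violates the Coordinate Structure Constraint.
So *every theorem* cannot raise high enough to outscope *two translators*; only the surface ordering *two translators* > *every theorem* is available.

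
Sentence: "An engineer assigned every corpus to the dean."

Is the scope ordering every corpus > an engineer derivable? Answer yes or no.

*every corpus* is the matrix object and *an engineer* the matrix subject; the two are clausemates.
Nothing blocks QR of the lower DP to a position above the higher one, so inverse scope is available.
The sentence is scopally ambiguous between *an engineer* > *every corpus* and *every corpus* > *an engineer*.

Yes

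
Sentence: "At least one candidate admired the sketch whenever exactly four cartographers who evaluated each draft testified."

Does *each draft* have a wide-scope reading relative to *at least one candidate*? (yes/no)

No

*each draft* is embedded in the relative clause *who evaluated each draft*, which is itself inside the adjunct *whenever exactly four cartographers who evaluated each draft testified*.
Nested islands: the RC island is itself inside an adjunct island, so wide scope is doubly excluded.
So *each draft* cannot raise to a position above *at least one candidate*.
(Only the surface reading survives: one fixed candidate with respect to all the relevant drafts.)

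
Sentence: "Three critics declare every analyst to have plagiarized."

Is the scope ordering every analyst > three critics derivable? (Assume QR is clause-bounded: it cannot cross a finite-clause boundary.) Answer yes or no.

Yes

*every analyst* is the subject of an ECM infinitive — the infinitival complement of an ECM verb is not a scope island, so *every analyst* can raise into the matrix clause.
Clause-internal QR can adjoin the lower DP above the subject, yielding the inverse reading.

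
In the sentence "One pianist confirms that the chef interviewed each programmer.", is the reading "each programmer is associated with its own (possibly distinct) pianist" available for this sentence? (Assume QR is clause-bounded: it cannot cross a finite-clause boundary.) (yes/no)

The described interpretation is the *each programmer* > *one pianist* scoping.
The DP *each programmer* is contained in the finite complement clause *that the chef interviewed each programmer*.
With QR restricted to its own tensed clause, the embedded quantifier cannot reach a matrix scope position.
So *each programmer* cannot raise to a position above *one pianist*.

No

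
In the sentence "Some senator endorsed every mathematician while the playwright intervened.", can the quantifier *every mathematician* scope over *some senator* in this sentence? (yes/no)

The adjunct clause does not contain *every mathematician*, which is the matrix object.
Ordinary QR to a clause-peripheral position gives the wide-scope LF for the lower DP.

Yes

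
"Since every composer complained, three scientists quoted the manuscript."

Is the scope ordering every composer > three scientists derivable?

No

The DP *every composer* is contained in the adjunct clause *since every composer complained*.
Adjuncts are opaque for quantifier raising; a quantifier in an adjunct stays inside it.
So *every composer* cannot raise to a position above *three scientists*.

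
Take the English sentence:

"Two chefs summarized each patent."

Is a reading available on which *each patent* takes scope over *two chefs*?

*two chefs* and *each patent* are co-arguments of the matrix verb, with nothing but a clause-internal boundary between them.
QR within a single clause is free, so the lower quantifier may take scope over the higher one.

Yes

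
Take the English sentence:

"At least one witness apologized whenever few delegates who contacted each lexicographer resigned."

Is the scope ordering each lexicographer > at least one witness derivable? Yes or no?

*each lexicographer* sits inside the relative clause *who contacted each lexicographer*, which is itself inside the adjunct *whenever few delegates who contacted each lexicographer resigned*.
The quantifier would have to escape first the RC and then the adjunct — two independent island violations.
Hence only narrow scope for *each lexicographer* (under *at least one witness*) survives.

No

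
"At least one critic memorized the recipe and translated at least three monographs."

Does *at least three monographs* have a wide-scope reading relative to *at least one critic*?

No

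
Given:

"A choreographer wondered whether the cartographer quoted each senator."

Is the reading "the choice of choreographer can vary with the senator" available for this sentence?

That reading corresponds to *each senator* > *a choreographer*.
The DP *each senator* is contained in the embedded question *whether the cartographer quoted each senator*.
Embedded wh-clauses are opaque for QR, so the quantifier stays inside the question.
There is no licit LF on which *each senator* c-commands *a choreographer*.

No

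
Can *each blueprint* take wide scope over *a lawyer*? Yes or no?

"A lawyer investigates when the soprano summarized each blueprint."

*each blueprint* sits inside the embedded question *when the soprano summarized each blueprint*.
The wh-island constraint blocks QR out of an embedded interrogative.
So *each blueprint* cannot raise high enough to outscope *a lawyer*; only the surface ordering *a lawyer* > *each blueprint* is available.
(Only the surface reading survives: one fixed lawyer with respect to all the relevant blueprints.)

No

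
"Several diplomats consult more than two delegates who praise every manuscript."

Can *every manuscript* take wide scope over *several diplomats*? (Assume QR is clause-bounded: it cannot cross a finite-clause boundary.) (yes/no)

*every manuscript* is embedded in the relative clause *who praise every manuscript* modifying *more than two delegates*.
Relative clauses are scope islands: a quantifier cannot QR out of a relative clause to take scope in the matrix clause.
Hence only narrow scope for *every manuscript* (under *several diplomats*) survives.

No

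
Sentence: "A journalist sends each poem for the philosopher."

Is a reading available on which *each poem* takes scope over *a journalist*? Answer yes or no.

Yes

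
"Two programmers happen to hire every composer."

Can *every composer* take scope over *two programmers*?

Yes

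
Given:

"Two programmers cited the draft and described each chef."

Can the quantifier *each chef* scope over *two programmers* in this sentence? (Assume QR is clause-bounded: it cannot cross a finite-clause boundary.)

No

*each chef* is embedded in one conjunct of the coordinate structure (*described each chef*).
A quantifier cannot raise out of one conjunct of a coordination across the whole coordinate structure — the CSC applies to QR.
*each chef* is confined to the island and cannot take scope over *two programmers*.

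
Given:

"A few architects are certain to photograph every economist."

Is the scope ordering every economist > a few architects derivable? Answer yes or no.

*every economist* is the object of the infinitival complement of a raising predicate; raising infinitives are transparent for QR, so the two DPs are in effect clausemates.
Ordinary QR to a clause-peripheral position gives the wide-scope LF for the lower DP.

Yes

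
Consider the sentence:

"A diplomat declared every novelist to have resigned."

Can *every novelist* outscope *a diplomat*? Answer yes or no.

The ECM infinitive is scope-transparent — *every novelist* is free to raise above *a diplomat*.
Since no island is crossed, the inverse ordering is licensed alongside surface scope.

Yes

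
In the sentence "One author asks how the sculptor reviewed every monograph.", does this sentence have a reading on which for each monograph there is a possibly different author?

No

That reading corresponds to *every monograph* > *one author*.
The target quantifier *every monograph* is part of the embedded question *how the sculptor reviewed every monograph*.
Embedded wh-clauses are opaque for QR, so the quantifier stays inside the question.
*every monograph* > *one author* would require crossing that boundary, which is illicit.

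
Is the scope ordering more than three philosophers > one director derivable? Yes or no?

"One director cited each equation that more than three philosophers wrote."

*more than three philosophers* is embedded in the relative clause *that more than three philosophers wrote* modifying *each equation*.
The relative clause forms an island for QR, so the quantifier is confined to the head noun's restrictor.
So the wide-scope reading for *more than three philosophers* is blocked.
(Only the surface reading survives: one fixed director with respect to all the relevant philosophers.)

No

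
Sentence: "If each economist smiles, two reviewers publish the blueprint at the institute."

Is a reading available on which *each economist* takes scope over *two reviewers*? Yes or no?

The target quantifier *each economist* is part of the adjunct clause *if each economist smiles*.
Adjunct clauses are scope islands: a quantifier inside an adjunct cannot raise into the matrix clause.
*each economist* is confined to the island and cannot take scope over *two reviewers*.

No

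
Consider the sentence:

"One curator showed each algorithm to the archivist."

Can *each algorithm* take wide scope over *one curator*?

Yes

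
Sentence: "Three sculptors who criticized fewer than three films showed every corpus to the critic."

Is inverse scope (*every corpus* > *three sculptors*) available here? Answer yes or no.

The relative clause *who criticized fewer than three films* modifies *three sculptors*, but *every corpus* is not inside that relative clause — it is an argument of the matrix verb.
Ordinary QR to a clause-peripheral position gives the wide-scope LF for the lower DP.
So *every corpus* > *three sculptors* is among the available readings.

Yes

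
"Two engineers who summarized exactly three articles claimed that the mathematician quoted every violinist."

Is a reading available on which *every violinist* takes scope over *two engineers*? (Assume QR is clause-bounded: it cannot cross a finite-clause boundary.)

No

*every violinist* is embedded in the finite complement clause *that the mathematician quoted every violinist*.
Given the clause-boundedness assumption, QR cannot cross the finite CP into the matrix.
*every violinist* > *two engineers* would require crossing that boundary, which is illicit.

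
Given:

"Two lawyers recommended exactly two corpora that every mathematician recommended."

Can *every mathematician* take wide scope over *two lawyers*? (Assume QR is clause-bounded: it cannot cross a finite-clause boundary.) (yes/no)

No

*every mathematician* occurs within the relative clause *that every mathematician recommended* modifying *exactly two corpora*.
Quantifiers inside a relative clause are trapped there; the RC boundary blocks QR.
The inverse ordering *every mathematician* > *two lawyers* is therefore underivable.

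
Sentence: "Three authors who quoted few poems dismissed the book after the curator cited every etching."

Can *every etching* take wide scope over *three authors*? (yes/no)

No

The target quantifier *every etching* is part of the adjunct clause *after the curator cited every etching*.
Adverbial clauses are not L-marked, so they are barriers for QR — the quantifier cannot escape the adjunct.
*every etching* > *three authors* would require crossing that boundary, which is illicit.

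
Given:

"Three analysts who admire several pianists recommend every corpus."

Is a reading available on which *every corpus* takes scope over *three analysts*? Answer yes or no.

Although the sentence contains a relative clause (*who admire several pianists*), *every corpus* is outside it, in the matrix VP.
Clause-internal QR can adjoin the lower DP above the subject, yielding the inverse reading.

Yes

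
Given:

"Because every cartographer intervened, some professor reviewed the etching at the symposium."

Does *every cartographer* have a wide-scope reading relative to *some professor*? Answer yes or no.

*every cartographer* sits inside the adjunct clause *because every cartographer intervened*.
Adjuncts are opaque for quantifier raising; a quantifier in an adjunct stays inside it.
The ordering *every cartographer* > *some professor* is therefore underivable.

No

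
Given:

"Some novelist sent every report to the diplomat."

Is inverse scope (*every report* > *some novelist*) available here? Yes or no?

Yes

Both DPs are arguments of the same predicate; there is no clause or island boundary between them.
Ordinary QR to a clause-peripheral position gives the wide-scope LF for the lower DP.
So *every report* > *some novelist* is among the available readings.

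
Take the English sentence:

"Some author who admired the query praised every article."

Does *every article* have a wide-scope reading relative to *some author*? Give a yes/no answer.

Yes

*every article* sits in the matrix clause, not in the relative clause on *some author*.
With no island boundary between them, the object can take inverse scope over the subject via ordinary QR within the clause.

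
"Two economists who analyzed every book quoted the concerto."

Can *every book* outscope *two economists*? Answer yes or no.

*every book* occurs within the relative clause *who analyzed every book*.
Relative clauses block scope extraction: QR cannot target a position outside the modified NP.
*every book* is confined to the island and cannot take scope over *two economists*.

No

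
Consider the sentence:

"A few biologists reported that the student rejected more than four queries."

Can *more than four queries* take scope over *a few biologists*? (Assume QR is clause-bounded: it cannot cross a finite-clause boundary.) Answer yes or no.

*more than four queries* sits inside the finite complement clause *that the student rejected more than four queries*.
Under clause-bounded QR, a quantifier in an embedded finite clause cannot raise into the matrix clause.
*more than four queries* is confined to the island and cannot take scope over *a few biologists*.

No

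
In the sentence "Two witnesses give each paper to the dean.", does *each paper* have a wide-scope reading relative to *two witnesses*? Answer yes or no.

Yes

*each paper* and *two witnesses* are in the same minimal clause.
QR within a single clause is free, so the lower quantifier may take scope over the higher one.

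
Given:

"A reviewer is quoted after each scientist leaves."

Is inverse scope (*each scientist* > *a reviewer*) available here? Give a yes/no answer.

The target quantifier *each scientist* is part of the adjunct clause *after each scientist leaves*.
Adjunct clauses are scope islands: a quantifier inside an adjunct cannot raise into the matrix clause.
So the wide-scope reading for *each scientist* is blocked.

No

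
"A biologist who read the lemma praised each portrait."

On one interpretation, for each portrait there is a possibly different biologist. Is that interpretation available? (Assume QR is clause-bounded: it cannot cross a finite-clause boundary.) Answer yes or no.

Yes

That reading corresponds to *each portrait* > *a biologist*.
*each portrait* sits in the matrix clause, not in the relative clause on *a biologist*.
With no island boundary between them, the object can take inverse scope over the subject via ordinary QR within the clause.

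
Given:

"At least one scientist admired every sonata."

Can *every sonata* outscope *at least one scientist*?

Yes

*at least one scientist* and *every sonata* are co-arguments of the matrix verb, with nothing but a clause-internal boundary between them.
Clause-internal QR can adjoin the lower DP above the subject, yielding the inverse reading.
The sentence is scopally ambiguous between *at least one scientist* > *every sonata* and *every sonata* > *at least one scientist*.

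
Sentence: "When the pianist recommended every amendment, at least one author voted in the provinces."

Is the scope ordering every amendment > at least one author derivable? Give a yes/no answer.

No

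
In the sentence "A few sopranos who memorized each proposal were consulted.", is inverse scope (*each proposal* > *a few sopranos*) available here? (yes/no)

*each proposal* sits inside the relative clause *who memorized each proposal*.
Relative clauses block scope extraction: QR cannot target a position outside the modified NP.
The inverse ordering *each proposal* > *a few sopranos* is therefore underivable.

No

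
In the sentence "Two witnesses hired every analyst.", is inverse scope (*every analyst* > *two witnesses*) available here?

Yes

*two witnesses* and *every analyst* are co-arguments of the matrix verb, with nothing but a clause-internal boundary between them.
QR within a single clause is free, so the lower quantifier may take scope over the higher one.
The sentence is scopally ambiguous between *two witnesses* > *every analyst* and *every analyst* > *two witnesses*.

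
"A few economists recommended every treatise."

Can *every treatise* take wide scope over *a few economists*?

Yes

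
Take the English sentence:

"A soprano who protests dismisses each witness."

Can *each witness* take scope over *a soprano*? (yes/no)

Yes

The relative clause *who protests* modifies *a soprano*, but *each witness* is not inside that relative clause — it is an argument of the matrix verb.
No island intervenes, so both surface and inverse scope are derivable.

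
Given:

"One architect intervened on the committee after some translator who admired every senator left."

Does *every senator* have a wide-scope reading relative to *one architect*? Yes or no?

The target quantifier *every senator* is part of the relative clause *who admired every senator*, which is itself inside the adjunct *after some translator who admired every senator left*.
Two island boundaries intervene — the relative clause and the adjunct. Either alone would block QR.
*every senator* is confined to the island and cannot take scope over *one architect*.

No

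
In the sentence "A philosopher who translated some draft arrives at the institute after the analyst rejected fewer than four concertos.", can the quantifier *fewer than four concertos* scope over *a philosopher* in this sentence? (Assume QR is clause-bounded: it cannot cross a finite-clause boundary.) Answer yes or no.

Structurally, *fewer than four concertos* is inside the adjunct clause *after the analyst rejected fewer than four concertos*.
The adjunct-island constraint bars QR out of an adverbial clause.
*fewer than four concertos* is confined to the island and cannot take scope over *a philosopher*.
(Only the surface reading survives: one fixed philosopher with respect to all the relevant concertos.)

No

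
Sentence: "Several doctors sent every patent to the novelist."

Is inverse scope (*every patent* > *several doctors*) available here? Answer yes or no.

Both DPs are arguments of the same predicate; there is no clause or island boundary between them.
Nothing blocks QR of the lower DP to a position above the higher one, so inverse scope is available.

Yes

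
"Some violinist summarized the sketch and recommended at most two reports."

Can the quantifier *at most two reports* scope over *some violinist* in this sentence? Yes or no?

No

*at most two reports* occurs within one conjunct of the coordinate structure (*recommended at most two reports*).
Asymmetric QR out of one conjunct violates the Coordinate Structure Constraint.
Hence only narrow scope for *at most two reports* (under *some violinist*) survives.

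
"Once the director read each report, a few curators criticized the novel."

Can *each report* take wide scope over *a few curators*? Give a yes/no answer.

The target quantifier *each report* is part of the adjunct clause *once the director read each report*.
Since the clause is an adjunct (not a complement), the Adjunct Condition blocks QR across its edge.
*each report* > *a few curators* would require crossing that boundary, which is illicit.

No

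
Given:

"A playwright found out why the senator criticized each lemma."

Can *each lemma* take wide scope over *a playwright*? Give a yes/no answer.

The DP *each lemma* is contained in the embedded question *why the senator criticized each lemma*.
The wh-island constraint blocks QR out of an embedded interrogative.
Hence only narrow scope for *each lemma* (under *a playwright*) survives.

No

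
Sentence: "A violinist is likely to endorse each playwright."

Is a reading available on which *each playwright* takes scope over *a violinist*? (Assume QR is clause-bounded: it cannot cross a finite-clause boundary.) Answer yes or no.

Yes

*each playwright* is inside a raising infinitive, which is transparent to QR (no CP barrier), so it behaves as a matrix argument.
With no island boundary between them, the object can take inverse scope over the subject via ordinary QR within the clause.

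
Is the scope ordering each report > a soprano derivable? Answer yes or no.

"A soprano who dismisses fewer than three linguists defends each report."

*each report* is a matrix argument; only *a soprano* is modified by the relative clause *who dismisses fewer than three linguists*, so the RC island is irrelevant to the target quantifier.
Nothing blocks QR of the lower DP to a position above the higher one, so inverse scope is available.
So *each report* > *a soprano* is among the available readings.

Yes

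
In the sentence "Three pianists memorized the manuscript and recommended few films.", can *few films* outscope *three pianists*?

No

*few films* sits inside one conjunct of the coordinate structure (*recommended few films*).
The Coordinate Structure Constraint blocks movement (including QR) out of a single conjunct.
So the wide-scope reading for *few films* is blocked.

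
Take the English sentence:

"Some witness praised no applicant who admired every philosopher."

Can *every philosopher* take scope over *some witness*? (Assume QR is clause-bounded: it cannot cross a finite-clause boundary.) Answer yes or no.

*every philosopher* occurs within the relative clause *who admired every philosopher* modifying *no applicant*.
Relative clauses block scope extraction: QR cannot target a position outside the modified NP.
*every philosopher* > *some witness* would require crossing that boundary, which is illicit.
(Only the surface reading survives: one fixed witness with respect to all the relevant philosophers.)

No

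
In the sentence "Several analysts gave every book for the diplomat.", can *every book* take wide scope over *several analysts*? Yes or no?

Yes

*several analysts* and *every book* are co-arguments of the matrix verb, with nothing but a clause-internal boundary between them.
Since no island is crossed, the inverse ordering is licensed alongside surface scope.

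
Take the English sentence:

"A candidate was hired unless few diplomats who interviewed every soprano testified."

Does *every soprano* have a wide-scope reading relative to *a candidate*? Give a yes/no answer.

*every soprano* occurs within the relative clause *who interviewed every soprano*, which is itself inside the adjunct *unless few diplomats who interviewed every soprano testified*.
Two island boundaries intervene — the relative clause and the adjunct. Either alone would block QR.
The inverse ordering *every soprano* > *a candidate* is therefore underivable.

No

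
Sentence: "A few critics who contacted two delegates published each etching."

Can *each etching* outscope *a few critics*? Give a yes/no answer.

Yes

The RC *who contacted two delegates* is an island, but *each etching* is not inside it — it is the matrix object, a clausemate of *a few critics*.
QR within a single clause is free, so the lower quantifier may take scope over the higher one.
Both orderings are possible: *a few critics* > *each etching* and *each etching* > *a few critics*.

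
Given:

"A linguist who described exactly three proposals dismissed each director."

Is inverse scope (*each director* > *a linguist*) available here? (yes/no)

The RC *who described exactly three proposals* is an island, but *each director* is not inside it — it is the matrix object, a clausemate of *a linguist*.
No island intervenes, so both surface and inverse scope are derivable.

Yes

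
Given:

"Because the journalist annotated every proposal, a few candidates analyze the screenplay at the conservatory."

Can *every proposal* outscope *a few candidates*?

*every proposal* is embedded in the adjunct clause *because the journalist annotated every proposal*.
The adjunct-island constraint bars QR out of an adverbial clause.
*every proposal* is confined to the island and cannot take scope over *a few candidates*.

No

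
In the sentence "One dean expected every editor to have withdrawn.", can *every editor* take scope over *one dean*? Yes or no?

ECM infinitives lack a CP barrier, so *every editor* can QR over the matrix subject *one dean*.
Ordinary QR to a clause-peripheral position gives the wide-scope LF for the lower DP.

Yes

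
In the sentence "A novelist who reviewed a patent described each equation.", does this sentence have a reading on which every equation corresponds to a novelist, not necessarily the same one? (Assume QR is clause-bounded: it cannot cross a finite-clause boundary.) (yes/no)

That reading corresponds to *each equation* > *a novelist*.
*each equation* sits in the matrix clause, not in the relative clause on *a novelist*.
Nothing blocks QR of the lower DP to a position above the higher one, so inverse scope is available.
Both orderings are possible: *a novelist* > *each equation* and *each equation* > *a novelist*.

Yes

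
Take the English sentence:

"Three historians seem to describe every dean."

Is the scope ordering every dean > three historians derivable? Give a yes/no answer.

Raising constructions are monoclausal for scope purposes; *every dean* is not separated from *three historians* by any island.
No island intervenes, so both surface and inverse scope are derivable.
The sentence is scopally ambiguous between *three historians* > *every dean* and *every dean* > *three historians*.

Yes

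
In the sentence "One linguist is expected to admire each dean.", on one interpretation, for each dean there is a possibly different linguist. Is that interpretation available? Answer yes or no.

The described interpretation is the *each dean* > *one linguist* scoping.
*each dean* is the object of the infinitival complement of a raising predicate; raising infinitives are transparent for QR, so the two DPs are in effect clausemates.
Since no island is crossed, the inverse ordering is licensed alongside surface scope.

Yes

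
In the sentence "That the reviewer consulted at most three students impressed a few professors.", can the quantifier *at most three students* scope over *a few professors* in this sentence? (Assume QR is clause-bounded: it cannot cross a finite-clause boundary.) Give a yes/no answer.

No

The DP *at most three students* is contained in the sentential subject *that the reviewer consulted at most three students*.
The Sentential Subject Constraint rules out raising the quantifier out of the that-clause subject.
*at most three students* is confined to the island and cannot take scope over *a few professors*.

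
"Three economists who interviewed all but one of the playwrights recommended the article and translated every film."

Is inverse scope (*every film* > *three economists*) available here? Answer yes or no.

No

*every film* occurs within one conjunct of the coordinate structure (*translated every film*).
The Coordinate Structure Constraint blocks movement (including QR) out of a single conjunct.
Hence only narrow scope for *every film* (under *three economists*) survives.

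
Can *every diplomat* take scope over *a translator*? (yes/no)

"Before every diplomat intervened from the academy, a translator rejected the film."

No

The target quantifier *every diplomat* is part of the adjunct clause *before every diplomat intervened from the academy*.
Since the clause is an adjunct (not a complement), the Adjunct Condition blocks QR across its edge.
So *every diplomat* cannot raise to a position above *a translator*.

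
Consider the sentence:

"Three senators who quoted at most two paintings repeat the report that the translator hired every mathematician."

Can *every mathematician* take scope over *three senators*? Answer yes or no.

No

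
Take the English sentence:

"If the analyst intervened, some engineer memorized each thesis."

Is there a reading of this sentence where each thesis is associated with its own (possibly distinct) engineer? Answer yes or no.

Yes

This is the *each thesis* > *some engineer* reading.
Although there is an adjunct clause, *each thesis* is in the main clause, not inside the adjunct.
Since no island is crossed, the inverse ordering is licensed alongside surface scope.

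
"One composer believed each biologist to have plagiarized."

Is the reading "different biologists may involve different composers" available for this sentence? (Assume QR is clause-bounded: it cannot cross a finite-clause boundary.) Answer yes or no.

Yes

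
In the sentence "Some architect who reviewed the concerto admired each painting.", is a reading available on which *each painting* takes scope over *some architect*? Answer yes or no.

Yes

*each painting* is a matrix argument; only *some architect* is modified by the relative clause *who reviewed the concerto*, so the RC island is irrelevant to the target quantifier.
QR within a single clause is free, so the lower quantifier may take scope over the higher one.
The sentence is scopally ambiguous between *some architect* > *each painting* and *each painting* > *some architect*.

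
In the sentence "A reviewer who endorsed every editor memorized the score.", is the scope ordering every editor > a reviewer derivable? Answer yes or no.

No

*every editor* sits inside the relative clause *who endorsed every editor*.
Quantifiers inside a relative clause are trapped there; the RC boundary blocks QR.
Hence only narrow scope for *every editor* (under *a reviewer*) survives.
(Only the surface reading survives: one fixed reviewer with respect to all the relevant editors.)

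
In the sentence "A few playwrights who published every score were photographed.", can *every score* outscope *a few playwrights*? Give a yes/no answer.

*every score* occurs within the relative clause *who published every score*.
Relative clauses block scope extraction: QR cannot target a position outside the modified NP.
There is no licit LF on which *every score* c-commands *a few playwrights*.

No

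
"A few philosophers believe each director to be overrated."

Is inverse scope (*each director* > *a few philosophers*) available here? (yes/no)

Yes

ECM infinitives lack a CP barrier, so *each director* can QR over the matrix subject *a few philosophers*.
No island intervenes, so both surface and inverse scope are derivable.
The sentence is scopally ambiguous between *a few philosophers* > *each director* and *each director* > *a few philosophers*.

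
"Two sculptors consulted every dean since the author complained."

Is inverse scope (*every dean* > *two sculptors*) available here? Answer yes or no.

Yes

Although there is an adjunct clause, *every dean* is in the main clause, not inside the adjunct.
Nothing blocks QR of the lower DP to a position above the higher one, so inverse scope is available.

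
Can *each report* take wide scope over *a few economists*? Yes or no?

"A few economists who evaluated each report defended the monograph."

No

The DP *each report* is contained in the relative clause *who evaluated each report*.
QR out of a relative clause is ruled out by the relative-clause island constraint.
So the wide-scope reading for *each report* is blocked.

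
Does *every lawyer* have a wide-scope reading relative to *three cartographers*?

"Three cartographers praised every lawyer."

*three cartographers* and *every lawyer* are co-arguments of the matrix verb, with nothing but a clause-internal boundary between them.
Clause-internal QR can adjoin the lower DP above the subject, yielding the inverse reading.
Both orderings are possible: *three cartographers* > *every lawyer* and *every lawyer* > *three cartographers*.

Yes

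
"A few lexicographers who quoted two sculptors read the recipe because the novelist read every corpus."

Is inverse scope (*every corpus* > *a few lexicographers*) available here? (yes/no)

*every corpus* sits inside the adjunct clause *because the novelist read every corpus*.
Adverbial clauses are not L-marked, so they are barriers for QR — the quantifier cannot escape the adjunct.
So *every corpus* cannot raise high enough to outscope *a few lexicographers*; only the surface ordering *a few lexicographers* > *every corpus* is available.

No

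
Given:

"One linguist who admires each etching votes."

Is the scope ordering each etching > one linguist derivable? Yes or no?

*each etching* is embedded in the relative clause *who admires each etching*.
The relative clause forms an island for QR, so the quantifier is confined to the head noun's restrictor.
So *each etching* cannot raise high enough to outscope *one linguist*; only the surface ordering *one linguist* > *each etching* is available.

No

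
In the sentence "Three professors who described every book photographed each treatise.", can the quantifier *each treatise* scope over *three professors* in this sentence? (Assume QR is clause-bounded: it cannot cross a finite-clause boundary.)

Yes

Although the sentence contains a relative clause (*who described every book*), *each treatise* is outside it, in the matrix VP.
With no island boundary between them, the object can take inverse scope over the subject via ordinary QR within the clause.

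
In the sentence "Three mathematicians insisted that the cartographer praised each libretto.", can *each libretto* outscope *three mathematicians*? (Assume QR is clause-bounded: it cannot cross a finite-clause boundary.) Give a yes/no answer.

No

*each libretto* sits inside the finite complement clause *that the cartographer praised each libretto*.
QR is clause-bounded, so the finite complement is a scope island for the embedded quantifier.
Hence only narrow scope for *each libretto* (under *three mathematicians*) survives.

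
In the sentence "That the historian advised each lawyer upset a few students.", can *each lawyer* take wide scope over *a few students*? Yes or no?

*each lawyer* is embedded in the sentential subject *that the historian advised each lawyer*.
The subject-island constraint blocks QR out of a clausal subject.
There is no licit LF on which *each lawyer* c-commands *a few students*.

No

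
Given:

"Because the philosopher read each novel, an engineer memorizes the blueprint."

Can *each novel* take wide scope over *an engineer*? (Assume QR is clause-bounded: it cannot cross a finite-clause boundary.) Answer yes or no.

*each novel* occurs within the adjunct clause *because the philosopher read each novel*.
The adjunct-island constraint bars QR out of an adverbial clause.
*each novel* is confined to the island and cannot take scope over *an engineer*.

No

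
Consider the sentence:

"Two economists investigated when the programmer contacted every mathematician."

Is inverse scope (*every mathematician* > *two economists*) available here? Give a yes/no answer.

No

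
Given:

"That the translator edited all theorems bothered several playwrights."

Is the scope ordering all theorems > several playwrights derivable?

*all theorems* sits inside the sentential subject *that the translator edited all theorems*.
The Sentential Subject Constraint rules out raising the quantifier out of the that-clause subject.
*all theorems* > *several playwrights* would require crossing that boundary, which is illicit.

No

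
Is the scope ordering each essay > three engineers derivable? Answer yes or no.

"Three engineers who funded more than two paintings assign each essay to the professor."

*each essay* sits in the matrix clause, not in the relative clause on *three engineers*.
Since no island is crossed, the inverse ordering is licensed alongside surface scope.

Yes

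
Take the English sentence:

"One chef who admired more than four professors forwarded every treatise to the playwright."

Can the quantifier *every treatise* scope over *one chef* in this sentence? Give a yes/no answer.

The relative clause *who admired more than four professors* modifies *one chef*, but *every treatise* is not inside that relative clause — it is an argument of the matrix verb.
Since no island is crossed, the inverse ordering is licensed alongside surface scope.

Yes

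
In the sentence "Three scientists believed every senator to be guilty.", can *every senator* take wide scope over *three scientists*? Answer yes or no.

*every senator* is the subject of an ECM infinitive — the infinitival complement of an ECM verb is not a scope island, so *every senator* can raise into the matrix clause.
Since no island is crossed, the inverse ordering is licensed alongside surface scope.
The sentence is scopally ambiguous between *three scientists* > *every senator* and *every senator* > *three scientists*.

Yes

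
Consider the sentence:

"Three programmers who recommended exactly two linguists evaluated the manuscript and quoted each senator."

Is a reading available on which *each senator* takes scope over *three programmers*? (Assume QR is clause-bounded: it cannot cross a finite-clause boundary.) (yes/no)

No

The DP *each senator* is contained in one conjunct of the coordinate structure (*quoted each senator*).
A quantifier cannot raise out of one conjunct of a coordination across the whole coordinate structure — the CSC applies to QR.
So *each senator* cannot raise to a position above *three programmers*.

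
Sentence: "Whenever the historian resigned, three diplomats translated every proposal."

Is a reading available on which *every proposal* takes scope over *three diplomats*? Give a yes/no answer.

Yes

Although there is an adjunct clause, *every proposal* is in the main clause, not inside the adjunct.
No island intervenes, so both surface and inverse scope are derivable.
Both orderings are possible: *three diplomats* > *every proposal* and *every proposal* > *three diplomats*.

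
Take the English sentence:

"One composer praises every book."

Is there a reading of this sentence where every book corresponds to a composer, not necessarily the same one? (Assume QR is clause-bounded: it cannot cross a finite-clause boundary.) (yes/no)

Yes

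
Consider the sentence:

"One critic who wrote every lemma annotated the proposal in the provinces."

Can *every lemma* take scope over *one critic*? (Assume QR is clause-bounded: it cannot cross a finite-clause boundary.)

No

*every lemma* sits inside the relative clause *who wrote every lemma*.
Relative clauses are scope islands: a quantifier cannot QR out of a relative clause to take scope in the matrix clause.
*every lemma* is confined to the island and cannot take scope over *one critic*.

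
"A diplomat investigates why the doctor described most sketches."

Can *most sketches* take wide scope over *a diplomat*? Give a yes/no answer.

No

Structurally, *most sketches* is inside the embedded question *why the doctor described most sketches*.
The wh-island constraint blocks QR out of an embedded interrogative.
Hence only narrow scope for *most sketches* (under *a diplomat*) survives.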